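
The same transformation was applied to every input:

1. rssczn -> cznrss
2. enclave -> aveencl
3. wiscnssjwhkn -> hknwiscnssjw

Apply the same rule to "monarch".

Each output is the input with this applied: move the last 3 characters to the front (rotate right by 3).
Applying that to "monarch" gives "rchmona".

rchmona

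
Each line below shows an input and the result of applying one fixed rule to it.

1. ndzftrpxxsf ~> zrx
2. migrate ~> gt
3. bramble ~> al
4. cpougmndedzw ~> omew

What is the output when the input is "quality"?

at

The transformation: keep one character in every 3, starting at position 3 (positions 3rd, 6th, 9th, ...).
For "quality" the result is "at".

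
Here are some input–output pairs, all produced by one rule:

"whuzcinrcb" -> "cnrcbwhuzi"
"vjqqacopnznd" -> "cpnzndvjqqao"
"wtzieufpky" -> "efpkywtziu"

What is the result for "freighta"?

ihtafreg

The pattern: swap the front and back halves of the string, then swap the first and last characters.
"freighta" → "ghtafrei" → "ihtafreg".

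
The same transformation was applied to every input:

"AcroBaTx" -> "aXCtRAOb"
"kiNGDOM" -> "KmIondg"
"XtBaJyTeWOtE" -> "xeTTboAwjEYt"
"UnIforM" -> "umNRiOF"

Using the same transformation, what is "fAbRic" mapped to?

The pattern: take characters alternately from the front and the back (1st, last, 2nd, 2nd-last, ...), then flip the case of every letter.
Applying that to "fAbRic" gives "FCaIBr".

FCaIBr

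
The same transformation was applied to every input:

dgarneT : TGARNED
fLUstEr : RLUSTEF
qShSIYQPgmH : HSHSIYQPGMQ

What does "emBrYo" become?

Rule — swap the first and last characters, then convert every letter to uppercase.
For "emBrYo", step one produces "omBrYe"; step two turns that into "OMBRYE".

OMBRYE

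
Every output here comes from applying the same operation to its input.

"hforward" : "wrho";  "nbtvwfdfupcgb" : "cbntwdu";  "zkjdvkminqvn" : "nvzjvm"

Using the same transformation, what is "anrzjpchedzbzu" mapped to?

zzarjce

Rule — keep every other character starting from the first (positions 1st, 3rd, 5th, ...), then move the last 2 characters to the front (rotate right by 2).
Doing the same to "anrzjpchedzbzu": "zzarjce".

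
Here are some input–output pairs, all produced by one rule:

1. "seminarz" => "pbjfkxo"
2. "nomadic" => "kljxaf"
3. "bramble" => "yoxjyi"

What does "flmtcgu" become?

cijqzd

What's happening: shift every letter 3 places backward in the alphabet (wrapping around), then delete the last character.
On "flmtcgu": the first step gives "cijqzdr", and the second then gives "cijqzd".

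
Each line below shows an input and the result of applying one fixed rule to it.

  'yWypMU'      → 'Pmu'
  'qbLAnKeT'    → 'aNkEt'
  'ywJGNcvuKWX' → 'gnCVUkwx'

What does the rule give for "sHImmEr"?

MMeR

The rule is to flip the case of every letter, then delete the first 3 characters.
On "sHImmEr": the first step gives "ShiMMeR", and the second then gives "MMeR".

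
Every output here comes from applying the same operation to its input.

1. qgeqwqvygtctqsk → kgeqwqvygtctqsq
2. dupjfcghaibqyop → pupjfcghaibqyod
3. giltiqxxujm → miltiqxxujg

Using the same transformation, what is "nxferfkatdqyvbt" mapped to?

Looking at the pairs, the operation is to swap the first and last characters.
For "nxferfkatdqyvbt" the result is "txferfkatdqyvbn".

txferfkatdqyvbn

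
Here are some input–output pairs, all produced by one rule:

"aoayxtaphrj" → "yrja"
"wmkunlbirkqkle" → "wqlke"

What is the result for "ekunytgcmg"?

What's happening: sort the characters into reverse alphabetical order, then keep one character in every 3, starting at position 1 (positions 1st, 4th, 7th, ...).
For "ekunytgcmg" the result is "yngc".

yngc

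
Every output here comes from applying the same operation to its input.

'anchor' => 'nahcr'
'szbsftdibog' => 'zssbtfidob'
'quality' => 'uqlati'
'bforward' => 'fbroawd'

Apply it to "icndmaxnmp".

cidnamnxp

Rule — swap each adjacent pair of characters (1↔2, 3↔4, ...), then delete the last character.
Applying that to "icndmaxnmp" gives "cidnamnxp".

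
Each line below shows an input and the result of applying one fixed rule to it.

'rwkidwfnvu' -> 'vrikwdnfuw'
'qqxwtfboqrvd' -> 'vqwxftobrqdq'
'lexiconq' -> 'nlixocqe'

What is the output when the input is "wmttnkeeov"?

Each output is the input with this applied: swap each adjacent pair of characters (1↔2, 3↔4, ...), then swap the first and last characters.
Applying that to "wmttnkeeov" gives "owttkneevm".

owttkneevm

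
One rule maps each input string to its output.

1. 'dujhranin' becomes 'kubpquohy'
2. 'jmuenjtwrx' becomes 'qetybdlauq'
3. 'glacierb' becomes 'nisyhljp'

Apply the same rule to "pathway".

Rule — take characters alternately from the front and the back (1st, last, 2nd, 2nd-last, ...), then shift every letter 7 places forward in the alphabet (wrapping around).
On "pathway": the first step gives "pyaatwh", and the second then gives "wfhhado".

wfhhado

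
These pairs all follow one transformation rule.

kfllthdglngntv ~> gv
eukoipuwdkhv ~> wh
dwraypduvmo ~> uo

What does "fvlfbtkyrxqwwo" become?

qo

What's happening: keep one character in every 3, starting at position 2 (positions 2nd, 5th, 8th, ...), then keep only the last 2 characters.
Starting from "fvlfbtkyrxqwwo": after the first operation, "vbyqo"; after the second, "qo".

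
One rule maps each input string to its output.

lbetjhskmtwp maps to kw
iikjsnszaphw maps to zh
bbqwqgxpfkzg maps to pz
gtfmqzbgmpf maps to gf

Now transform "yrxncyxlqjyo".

The rule is to keep one character in every 3, starting at position 2 (positions 2nd, 5th, 8th, ...), then delete the first 2 characters.
On "yrxncyxlqjyo": the first step gives "rcly", and the second then gives "ly".

ly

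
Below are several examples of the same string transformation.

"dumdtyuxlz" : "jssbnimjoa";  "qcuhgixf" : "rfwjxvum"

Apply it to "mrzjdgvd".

In each case the input is transformed by: shift every letter 11 places backward in the alphabet (wrapping around), then swap each adjacent pair of characters (1↔2, 3↔4, ...).
For "mrzjdgvd", step one produces "bgoysvks"; step two turns that into "gbyovssk".

gbyovssk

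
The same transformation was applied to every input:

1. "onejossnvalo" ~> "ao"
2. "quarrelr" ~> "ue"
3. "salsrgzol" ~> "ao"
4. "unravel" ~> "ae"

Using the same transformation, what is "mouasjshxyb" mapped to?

oa

Each output is the input with this applied: keep every other character starting from the second (positions 2nd, 4th, 6th, ...), then keep only the vowels.
Applying both steps to "mouasjshxyb": "oajhy", then "oa".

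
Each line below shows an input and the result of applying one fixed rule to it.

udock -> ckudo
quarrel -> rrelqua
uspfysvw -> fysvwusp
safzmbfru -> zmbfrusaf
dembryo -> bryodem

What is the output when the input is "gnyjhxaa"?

jhxaagny

The pattern: move the first 3 characters to the end (rotate left by 3).
For "gnyjhxaa" the result is "jhxaagny".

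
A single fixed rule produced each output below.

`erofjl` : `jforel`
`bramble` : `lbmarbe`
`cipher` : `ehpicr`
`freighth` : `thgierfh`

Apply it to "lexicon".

The rule is to move the last character to the front, then reverse the string.
For "lexicon", step one produces "nlexico"; step two turns that into "ocixeln".
(Check on "bramble": → "ebrambl" → "lbmarbe" ✓)

ocixeln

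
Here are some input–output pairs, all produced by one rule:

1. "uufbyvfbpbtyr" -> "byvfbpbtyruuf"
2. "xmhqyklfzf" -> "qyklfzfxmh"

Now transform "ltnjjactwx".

Rule — move the first 3 characters to the end (rotate left by 3).
On "ltnjjactwx" that produces "jjactwxltn".

jjactwxltn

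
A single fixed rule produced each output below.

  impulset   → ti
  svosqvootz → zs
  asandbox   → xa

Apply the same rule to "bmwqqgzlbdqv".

vb

The pattern: move the last character to the front, then keep only the first 2 characters.
Working it through for "bmwqqgzlbdqv": intermediate "vbmwqqgzlbdq", final "vb".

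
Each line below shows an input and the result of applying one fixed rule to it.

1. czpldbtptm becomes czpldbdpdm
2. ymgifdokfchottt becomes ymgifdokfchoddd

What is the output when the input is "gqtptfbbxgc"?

gqdpdfbbxgc

Looking at the pairs, the operation is to replace every "t" with "d".
For "gqtptfbbxgc" the result is "gqdpdfbbxgc".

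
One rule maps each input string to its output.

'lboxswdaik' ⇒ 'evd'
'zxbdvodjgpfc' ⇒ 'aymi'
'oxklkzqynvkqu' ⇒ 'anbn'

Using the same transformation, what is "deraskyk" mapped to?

Looking at the pairs, the operation is to keep one character in every 3, starting at position 2 (positions 2nd, 5th, 8th, ...), then shift every letter 3 places forward in the alphabet (wrapping around).
Working it through for "deraskyk": intermediate "esk", final "hvn".

hvn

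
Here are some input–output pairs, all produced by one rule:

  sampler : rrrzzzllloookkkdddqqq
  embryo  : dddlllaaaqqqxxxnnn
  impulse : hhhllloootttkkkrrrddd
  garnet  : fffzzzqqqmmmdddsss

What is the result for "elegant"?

dddkkkdddfffzzzmmmsss

Each output is the input with this applied: repeat every character 3 times, then shift every letter 1 place backward in the alphabet (wrapping around).
Working it through for "elegant": intermediate "eeellleeegggaaannnttt", final "dddkkkdddfffzzzmmmsss".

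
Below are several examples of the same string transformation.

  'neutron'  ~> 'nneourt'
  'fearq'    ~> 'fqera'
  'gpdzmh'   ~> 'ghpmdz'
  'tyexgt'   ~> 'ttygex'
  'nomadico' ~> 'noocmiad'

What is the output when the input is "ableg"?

The pattern: take characters alternately from the front and the back (1st, last, 2nd, 2nd-last, ...).
Applying that to "ableg" gives "agbel".

agbel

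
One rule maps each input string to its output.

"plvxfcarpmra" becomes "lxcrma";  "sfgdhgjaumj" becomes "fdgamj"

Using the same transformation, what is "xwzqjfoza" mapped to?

Each output is the input with this applied: swap each adjacent pair of characters (1↔2, 3↔4, ...), then keep every other character starting from the first (positions 1st, 3rd, 5th, ...).
Applying that to "xwzqjfoza" gives "wqfza".

wqfza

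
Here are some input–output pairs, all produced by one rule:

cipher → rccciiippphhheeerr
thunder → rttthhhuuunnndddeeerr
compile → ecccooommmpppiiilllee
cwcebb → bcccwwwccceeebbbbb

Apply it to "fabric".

cfffaaabbbrrriiicc

Rule — repeat every character 3 times, then move the last character to the front.
"fabric" → "fffaaabbbrrriiiccc" → "cfffaaabbbrrriiicc".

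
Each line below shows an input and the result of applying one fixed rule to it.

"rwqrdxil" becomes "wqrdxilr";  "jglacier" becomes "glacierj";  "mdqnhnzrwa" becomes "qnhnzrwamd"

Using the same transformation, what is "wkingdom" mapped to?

The rule is to swap the front and back halves of the string, then move the last 3 characters to the front (rotate right by 3).
Working it through for "wkingdom": intermediate "gdomwkin", final "kingdomw".

kingdomw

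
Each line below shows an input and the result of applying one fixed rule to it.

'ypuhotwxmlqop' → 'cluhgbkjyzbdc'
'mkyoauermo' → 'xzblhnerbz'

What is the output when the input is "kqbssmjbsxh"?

dxfozfowkfu

Each output is the input with this applied: swap each adjacent pair of characters (1↔2, 3↔4, ...), then shift every letter 13 places forward in the alphabet (wrapping around) — i.e. ROT13.
On "kqbssmjbsxh": the first step gives "qksbmsbjxsh", and the second then gives "dxfozfowkfu".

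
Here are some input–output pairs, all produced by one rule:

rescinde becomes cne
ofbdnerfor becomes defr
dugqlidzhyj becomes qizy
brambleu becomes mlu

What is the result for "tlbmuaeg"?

mag

Looking at the pairs, the operation is to delete the first 3 characters, then keep every other character starting from the first (positions 1st, 3rd, 5th, ...).
Applying both steps to "tlbmuaeg": "muaeg", then "mag".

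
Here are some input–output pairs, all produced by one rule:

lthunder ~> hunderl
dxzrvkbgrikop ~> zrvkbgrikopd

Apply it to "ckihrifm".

The transformation: move the first character to the end, then delete the first character.
Doing the same to "ckihrifm": "ihrifmc".

ihrifmc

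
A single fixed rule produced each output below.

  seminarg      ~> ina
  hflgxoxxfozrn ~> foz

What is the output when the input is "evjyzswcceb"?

wcc

What's happening: move the last 2 characters to the front (rotate right by 2), then keep only the last 3 characters.
For "evjyzswcceb", step one produces "ebevjyzswcc"; step two turns that into "wcc".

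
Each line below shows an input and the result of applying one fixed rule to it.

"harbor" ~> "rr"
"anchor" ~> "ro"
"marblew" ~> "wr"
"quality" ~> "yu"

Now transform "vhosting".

The pattern: sort the characters into reverse alphabetical order, then keep only the first 2 characters.
Applying both steps to "vhosting": "vtsonihg", then "vt".

vt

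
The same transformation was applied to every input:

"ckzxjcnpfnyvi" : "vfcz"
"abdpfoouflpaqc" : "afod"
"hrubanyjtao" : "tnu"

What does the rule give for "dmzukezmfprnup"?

nfez

In each case the input is transformed by: keep one character in every 3, starting at position 3 (positions 3rd, 6th, 9th, ...), then reverse the string.
"dmzukezmfprnup" → "zefn" → "nfez".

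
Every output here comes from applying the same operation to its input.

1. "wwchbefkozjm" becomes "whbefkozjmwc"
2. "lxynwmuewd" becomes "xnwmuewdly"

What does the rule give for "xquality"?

Rule — move the first 2 characters to the end (rotate left by 2), then swap the first and last characters.
"xquality" → "ualityxq" → "qalityxu".
(Check on "wwchbefkozjm": → "chbefkozjmww" → "whbefkozjmwc" ✓)

qalityxu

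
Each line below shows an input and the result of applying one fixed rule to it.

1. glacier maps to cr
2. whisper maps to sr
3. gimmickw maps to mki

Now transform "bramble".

me

Rule — move the first 2 characters to the end (rotate left by 2), then keep one character in every 3, starting at position 2 (positions 2nd, 5th, 8th, ...).
For "bramble", step one produces "amblebr"; step two turns that into "me".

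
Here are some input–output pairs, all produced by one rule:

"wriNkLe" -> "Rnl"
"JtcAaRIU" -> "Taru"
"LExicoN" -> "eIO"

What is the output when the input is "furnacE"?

The pattern: flip the case of every letter, then keep every other character starting from the second (positions 2nd, 4th, 6th, ...).
So "furnacE" becomes "UNC".
(Check on "LExicoN": → "leXICOn" → "eIO" ✓)

UNC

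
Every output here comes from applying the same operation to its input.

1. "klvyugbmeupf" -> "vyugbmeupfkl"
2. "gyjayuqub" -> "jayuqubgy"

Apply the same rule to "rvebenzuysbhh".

What's happening: move the first 2 characters to the end (rotate left by 2).
"rvebenzuysbhh" → "ebenzuysbhhrv".

ebenzuysbhhrv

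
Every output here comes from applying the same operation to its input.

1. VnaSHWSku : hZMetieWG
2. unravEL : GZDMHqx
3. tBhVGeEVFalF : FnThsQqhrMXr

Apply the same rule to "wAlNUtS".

ImXzgFe

In each case the input is transformed by: flip the case of every letter, then shift every letter 12 places forward in the alphabet (wrapping around).
Starting from "wAlNUtS": after the first operation, "WaLnuTs"; after the second, "ImXzgFe".
(Check on "unravEL": → "UNRAVel" → "GZDMHqx" ✓)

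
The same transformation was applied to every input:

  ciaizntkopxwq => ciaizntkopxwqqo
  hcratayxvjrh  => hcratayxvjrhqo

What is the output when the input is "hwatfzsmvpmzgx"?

Looking at the pairs, the operation is to append "qo".
On "hwatfzsmvpmzgx" that produces "hwatfzsmvpmzgxqo".

hwatfzsmvpmzgxqo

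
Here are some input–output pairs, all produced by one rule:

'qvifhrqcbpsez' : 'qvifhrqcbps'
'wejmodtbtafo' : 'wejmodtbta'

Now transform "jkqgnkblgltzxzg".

What's happening: delete the last 2 characters.
For "jkqgnkblgltzxzg" the result is "jkqgnkblgltzx".

jkqgnkblgltzx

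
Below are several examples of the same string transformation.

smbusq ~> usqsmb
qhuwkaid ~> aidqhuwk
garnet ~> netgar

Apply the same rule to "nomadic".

dicnoma

The transformation: move the last 3 characters to the front (rotate right by 3).
Doing the same to "nomadic": "dicnoma".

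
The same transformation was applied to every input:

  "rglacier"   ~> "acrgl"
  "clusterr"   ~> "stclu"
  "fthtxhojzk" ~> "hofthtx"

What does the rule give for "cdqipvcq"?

ipcdq

The transformation: delete the last 3 characters, then move the last 2 characters to the front (rotate right by 2).
On "cdqipvcq" that produces "ipcdq".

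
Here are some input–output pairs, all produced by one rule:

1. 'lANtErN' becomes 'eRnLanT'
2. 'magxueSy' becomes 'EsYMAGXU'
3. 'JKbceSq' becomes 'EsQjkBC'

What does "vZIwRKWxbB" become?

The transformation: move the last 3 characters to the front (rotate right by 3), then flip the case of every letter.
Doing the same to "vZIwRKWxbB": "XBbVziWrkw".

XBbVziWrkw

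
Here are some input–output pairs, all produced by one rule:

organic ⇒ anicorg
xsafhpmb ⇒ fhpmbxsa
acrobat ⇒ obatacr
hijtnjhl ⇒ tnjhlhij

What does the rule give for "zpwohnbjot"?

Looking at the pairs, the operation is to move the first 3 characters to the end (rotate left by 3).
On "zpwohnbjot" that produces "ohnbjotzpw".

ohnbjotzpw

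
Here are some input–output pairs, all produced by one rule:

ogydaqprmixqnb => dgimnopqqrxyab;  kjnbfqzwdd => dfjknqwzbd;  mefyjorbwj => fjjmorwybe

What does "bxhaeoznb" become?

behnoxzab

Looking at the pairs, the operation is to sort the characters into alphabetical order, then move the first 2 characters to the end (rotate left by 2).
Starting from "bxhaeoznb": after the first operation, "abbehnoxz"; after the second, "behnoxzab".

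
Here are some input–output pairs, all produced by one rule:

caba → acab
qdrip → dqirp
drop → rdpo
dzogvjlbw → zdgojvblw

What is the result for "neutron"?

The rule is to swap each adjacent pair of characters (1↔2, 3↔4, ...).
On "neutron" that produces "entuorn".

entuorn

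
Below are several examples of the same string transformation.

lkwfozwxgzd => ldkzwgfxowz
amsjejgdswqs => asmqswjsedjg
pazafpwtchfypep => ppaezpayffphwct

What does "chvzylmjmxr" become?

crhxvmzjyml

The pattern: take characters alternately from the front and the back (1st, last, 2nd, 2nd-last, ...).
Applying that to "chvzylmjmxr" gives "crhxvmzjyml".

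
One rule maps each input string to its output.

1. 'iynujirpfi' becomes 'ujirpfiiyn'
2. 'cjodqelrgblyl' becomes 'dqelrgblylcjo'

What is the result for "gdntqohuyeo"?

tqohuyeogdn

The pattern: move the first 3 characters to the end (rotate left by 3).
Applying that to "gdntqohuyeo" gives "tqohuyeogdn".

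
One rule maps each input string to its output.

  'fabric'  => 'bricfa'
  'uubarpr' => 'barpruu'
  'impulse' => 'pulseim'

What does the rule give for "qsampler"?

What's happening: move the first 2 characters to the end (rotate left by 2).
"qsampler" → "amplerqs".

amplerqs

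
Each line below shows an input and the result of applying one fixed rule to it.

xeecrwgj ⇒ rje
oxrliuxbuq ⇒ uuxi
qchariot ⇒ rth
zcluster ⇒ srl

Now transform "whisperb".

Each output is the input with this applied: swap the front and back halves of the string, then keep one character in every 3, starting at position 1 (positions 1st, 4th, 7th, ...).
Working it through for "whisperb": intermediate "perbwhis", final "pbi".
(Check on "zcluster": → "sterzclu" → "srl" ✓)

pbi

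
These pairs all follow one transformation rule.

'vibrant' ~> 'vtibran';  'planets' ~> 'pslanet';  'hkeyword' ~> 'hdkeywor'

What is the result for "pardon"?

pnardo

The rule is to swap the first and last characters, then move the last character to the front.
For "pardon", step one produces "nardop"; step two turns that into "pnardo".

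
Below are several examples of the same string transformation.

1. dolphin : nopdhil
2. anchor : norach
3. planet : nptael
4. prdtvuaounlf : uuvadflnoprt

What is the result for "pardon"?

opradn

The transformation: sort the characters into alphabetical order, then move the last 3 characters to the front (rotate right by 3).
On "pardon" that produces "opradn".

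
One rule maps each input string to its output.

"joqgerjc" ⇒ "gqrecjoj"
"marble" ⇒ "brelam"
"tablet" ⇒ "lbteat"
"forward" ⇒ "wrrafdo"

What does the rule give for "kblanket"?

What's happening: move the first 2 characters to the end (rotate left by 2), then swap each adjacent pair of characters (1↔2, 3↔4, ...).
For "kblanket", step one produces "lanketkb"; step two turns that into "alkntebk".

alkntebk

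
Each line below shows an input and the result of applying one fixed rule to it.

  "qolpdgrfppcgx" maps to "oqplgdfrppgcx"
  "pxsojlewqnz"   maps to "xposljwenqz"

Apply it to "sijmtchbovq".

ismjctbhvoq

The transformation: swap each adjacent pair of characters (1↔2, 3↔4, ...).
Applying that to "sijmtchbovq" gives "ismjctbhvoq".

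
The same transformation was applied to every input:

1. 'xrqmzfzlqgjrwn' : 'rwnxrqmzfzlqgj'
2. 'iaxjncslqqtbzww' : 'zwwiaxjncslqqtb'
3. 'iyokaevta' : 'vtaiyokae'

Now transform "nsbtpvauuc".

The rule is to move the last 3 characters to the front (rotate right by 3).
So "nsbtpvauuc" becomes "uucnsbtpva".

uucnsbtpva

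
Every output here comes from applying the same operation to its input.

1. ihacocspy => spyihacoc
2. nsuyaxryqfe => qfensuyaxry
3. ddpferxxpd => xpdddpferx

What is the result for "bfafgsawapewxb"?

The transformation: move the last 3 characters to the front (rotate right by 3).
Applying that to "bfafgsawapewxb" gives "wxbbfafgsawape".

wxbbfafgsawape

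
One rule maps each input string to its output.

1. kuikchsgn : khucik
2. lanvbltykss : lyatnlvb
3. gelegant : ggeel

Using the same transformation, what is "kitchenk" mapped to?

The rule is to delete the last 3 characters, then take characters alternately from the front and the back (1st, last, 2nd, 2nd-last, ...).
Applying both steps to "kitchenk": "kitch", then "khict".

khict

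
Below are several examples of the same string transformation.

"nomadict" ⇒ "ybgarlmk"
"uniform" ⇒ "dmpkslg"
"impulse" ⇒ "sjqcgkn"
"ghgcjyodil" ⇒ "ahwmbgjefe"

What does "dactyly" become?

The pattern: shift every letter 2 places backward in the alphabet (wrapping around), then move the first 3 characters to the end (rotate left by 3).
Applying that to "dactyly" gives "rwjwbya".

rwjwbya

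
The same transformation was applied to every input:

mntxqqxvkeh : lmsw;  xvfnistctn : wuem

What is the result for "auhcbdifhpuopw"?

The rule is to shift every letter 1 place backward in the alphabet (wrapping around), then keep only the first 4 characters.
On "auhcbdifhpuopw": the first step gives "ztgbachegotnov", and the second then gives "ztgb".

ztgb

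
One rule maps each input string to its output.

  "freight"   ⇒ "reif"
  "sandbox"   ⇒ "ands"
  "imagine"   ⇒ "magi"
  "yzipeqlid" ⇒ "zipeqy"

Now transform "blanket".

lanb

The pattern: delete the last 3 characters, then move the first character to the end.
Working it through for "blanket": intermediate "blan", final "lanb".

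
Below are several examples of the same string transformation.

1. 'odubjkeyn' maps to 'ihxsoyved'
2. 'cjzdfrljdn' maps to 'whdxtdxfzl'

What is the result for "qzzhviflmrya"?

kutstlbgpfcz

Looking at the pairs, the operation is to take characters alternately from the front and the back (1st, last, 2nd, 2nd-last, ...), then shift every letter 6 places backward in the alphabet (wrapping around).
Starting from "qzzhviflmrya": after the first operation, "qazyzrhmvlif"; after the second, "kutstlbgpfcz".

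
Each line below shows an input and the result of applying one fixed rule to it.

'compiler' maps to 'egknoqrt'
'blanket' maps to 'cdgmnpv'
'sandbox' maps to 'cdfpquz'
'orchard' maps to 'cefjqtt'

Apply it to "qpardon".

The pattern: shift every letter 2 places forward in the alphabet (wrapping around), then sort the characters into alphabetical order.
"qpardon" → "srctfqp" → "cfpqrst".

cfpqrst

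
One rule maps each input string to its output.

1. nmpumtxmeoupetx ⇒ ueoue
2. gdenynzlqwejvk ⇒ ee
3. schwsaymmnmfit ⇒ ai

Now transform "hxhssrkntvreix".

Looking at the pairs, the operation is to keep only the vowels.
For "hxhssrkntvreix" the result is "ei".

ei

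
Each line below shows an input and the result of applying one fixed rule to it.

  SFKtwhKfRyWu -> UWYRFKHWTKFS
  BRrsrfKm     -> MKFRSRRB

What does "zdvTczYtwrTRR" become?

In each case the input is transformed by: reverse the string, then convert every letter to uppercase.
On "zdvTczYtwrTRR" that produces "RRTRWTYZCTVDZ".

RRTRWTYZCTVDZ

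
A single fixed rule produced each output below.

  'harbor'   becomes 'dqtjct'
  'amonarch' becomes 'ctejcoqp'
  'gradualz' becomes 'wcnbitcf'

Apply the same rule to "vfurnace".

Each output is the input with this applied: swap the front and back halves of the string, then shift every letter 2 places forward in the alphabet (wrapping around).
Doing the same to "vfurnace": "pcegxhwt".
(Check on "harbor": → "borhar" → "dqtjct" ✓)

pcegxhwt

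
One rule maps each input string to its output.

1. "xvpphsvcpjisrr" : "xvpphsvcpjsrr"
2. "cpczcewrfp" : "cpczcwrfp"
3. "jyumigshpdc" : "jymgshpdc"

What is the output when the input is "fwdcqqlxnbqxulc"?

fwdcqqlxnbqxlc

The pattern: remove every vowel.
On "fwdcqqlxnbqxulc" that produces "fwdcqqlxnbqxlc".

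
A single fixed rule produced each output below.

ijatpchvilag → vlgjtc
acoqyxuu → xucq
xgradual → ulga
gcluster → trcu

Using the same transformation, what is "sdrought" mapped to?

gtdo

What's happening: keep every other character starting from the second (positions 2nd, 4th, 6th, ...), then swap the front and back halves of the string.
Applying both steps to "sdrought": "dogt", then "gtdo".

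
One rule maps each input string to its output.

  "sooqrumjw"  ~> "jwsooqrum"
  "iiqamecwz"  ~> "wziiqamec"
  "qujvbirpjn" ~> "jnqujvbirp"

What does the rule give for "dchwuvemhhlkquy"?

uydchwuvemhhlkq

Each output is the input with this applied: move the last 2 characters to the front (rotate right by 2).
So "dchwuvemhhlkquy" becomes "uydchwuvemhhlkq".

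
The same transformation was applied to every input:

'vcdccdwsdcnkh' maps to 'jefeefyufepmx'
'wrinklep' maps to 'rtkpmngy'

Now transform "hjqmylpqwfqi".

The transformation: shift every letter 2 places forward in the alphabet (wrapping around), then swap the first and last characters.
For "hjqmylpqwfqi", step one produces "jlsoanrsyhsk"; step two turns that into "klsoanrsyhsj".

klsoanrsyhsj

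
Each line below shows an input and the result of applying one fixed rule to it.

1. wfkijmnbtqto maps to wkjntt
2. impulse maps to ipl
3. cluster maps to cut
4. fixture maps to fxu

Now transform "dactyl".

The rule is to swap each adjacent pair of characters (1↔2, 3↔4, ...), then keep every other character starting from the second (positions 2nd, 4th, 6th, ...).
For "dactyl", step one produces "adtcly"; step two turns that into "dcy".

dcy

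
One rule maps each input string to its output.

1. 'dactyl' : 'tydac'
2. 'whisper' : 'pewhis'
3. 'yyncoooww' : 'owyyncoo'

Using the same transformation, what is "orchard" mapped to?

arorch

Each output is the input with this applied: delete the last character, then move the last 2 characters to the front (rotate right by 2).
On "orchard": the first step gives "orchar", and the second then gives "arorch".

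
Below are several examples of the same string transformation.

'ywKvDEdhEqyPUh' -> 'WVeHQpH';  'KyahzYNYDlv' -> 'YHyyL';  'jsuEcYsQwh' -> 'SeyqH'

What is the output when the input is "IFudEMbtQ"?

In each case the input is transformed by: flip the case of every letter, then keep every other character starting from the second (positions 2nd, 4th, 6th, ...).
Working it through for "IFudEMbtQ": intermediate "ifUDemBTq", final "fDmT".

fDmT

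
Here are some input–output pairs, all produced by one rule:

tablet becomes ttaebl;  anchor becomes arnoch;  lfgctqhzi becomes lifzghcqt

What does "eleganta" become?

ealtenga

Each output is the input with this applied: take characters alternately from the front and the back (1st, last, 2nd, 2nd-last, ...).
Applying that to "eleganta" gives "ealtenga".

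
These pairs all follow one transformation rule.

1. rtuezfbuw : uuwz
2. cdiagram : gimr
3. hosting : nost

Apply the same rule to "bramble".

elmr

Looking at the pairs, the operation is to sort the characters into alphabetical order, then keep only the last 4 characters.
"bramble" → "abbelmr" → "elmr".
(Check on "hosting": → "ghinost" → "nost" ✓)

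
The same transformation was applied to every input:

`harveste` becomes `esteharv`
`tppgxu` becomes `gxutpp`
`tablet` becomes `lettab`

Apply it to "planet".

netpla

What's happening: swap the front and back halves of the string.
For "planet" the result is "netpla".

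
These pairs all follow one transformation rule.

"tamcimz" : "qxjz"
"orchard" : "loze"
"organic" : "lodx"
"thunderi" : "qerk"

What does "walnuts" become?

Each output is the input with this applied: shift every letter 3 places backward in the alphabet (wrapping around), then keep only the first 4 characters.
On "walnuts" that produces "txik".

txik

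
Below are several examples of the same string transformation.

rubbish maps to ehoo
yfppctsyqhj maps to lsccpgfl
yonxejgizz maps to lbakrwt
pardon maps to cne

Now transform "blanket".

In each case the input is transformed by: shift every letter 13 places forward in the alphabet (wrapping around) — i.e. ROT13, then delete the last 3 characters.
On "blanket": the first step gives "oynaxrg", and the second then gives "oyna".
(Check on "yfppctsyqhj": → "lsccpgflduw" → "lsccpgfl" ✓)

oyna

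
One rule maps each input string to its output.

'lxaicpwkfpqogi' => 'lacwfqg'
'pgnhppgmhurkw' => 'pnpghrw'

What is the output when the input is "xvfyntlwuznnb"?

xfnlunb

Each output is the input with this applied: keep every other character starting from the first (positions 1st, 3rd, 5th, ...).
Applying that to "xvfyntlwuznnb" gives "xfnlunb".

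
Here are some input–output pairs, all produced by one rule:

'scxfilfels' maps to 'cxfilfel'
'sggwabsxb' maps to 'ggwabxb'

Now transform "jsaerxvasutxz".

jaerxvautxz

In each case the input is transformed by: remove every "s".
Doing the same to "jsaerxvasutxz": "jaerxvautxz".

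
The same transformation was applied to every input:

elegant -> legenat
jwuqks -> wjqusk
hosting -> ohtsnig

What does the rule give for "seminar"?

esimanr

The pattern: swap each adjacent pair of characters (1↔2, 3↔4, ...).
Doing the same to "seminar": "esimanr".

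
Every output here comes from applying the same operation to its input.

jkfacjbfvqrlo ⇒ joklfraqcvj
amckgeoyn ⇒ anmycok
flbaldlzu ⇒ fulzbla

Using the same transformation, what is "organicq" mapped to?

oqrcgi

Each output is the input with this applied: take characters alternately from the front and the back (1st, last, 2nd, 2nd-last, ...), then delete the last 2 characters.
Starting from "organicq": after the first operation, "oqrcgian"; after the second, "oqrcgi".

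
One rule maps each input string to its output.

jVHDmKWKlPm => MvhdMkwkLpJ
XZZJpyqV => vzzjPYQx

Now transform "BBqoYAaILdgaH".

The pattern: swap the first and last characters, then flip the case of every letter.
On "BBqoYAaILdgaH": the first step gives "HBqoYAaILdgaB", and the second then gives "hbQOyaAilDGAb".
(Check on "jVHDmKWKlPm": → "mVHDmKWKlPj" → "MvhdMkwkLpJ" ✓)

hbQOyaAilDGAb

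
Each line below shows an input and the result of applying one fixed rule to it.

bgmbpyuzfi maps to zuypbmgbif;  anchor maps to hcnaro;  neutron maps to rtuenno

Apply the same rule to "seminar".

nimesra

What's happening: reverse the string, then move the first 2 characters to the end (rotate left by 2).
Applying both steps to "seminar": "ranimes", then "nimesra".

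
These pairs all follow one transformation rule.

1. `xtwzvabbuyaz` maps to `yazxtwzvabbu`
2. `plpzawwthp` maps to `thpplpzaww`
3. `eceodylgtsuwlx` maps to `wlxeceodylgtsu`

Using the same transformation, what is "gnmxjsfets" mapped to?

Each output is the input with this applied: move the last 3 characters to the front (rotate right by 3).
So "gnmxjsfets" becomes "etsgnmxjsf".

etsgnmxjsf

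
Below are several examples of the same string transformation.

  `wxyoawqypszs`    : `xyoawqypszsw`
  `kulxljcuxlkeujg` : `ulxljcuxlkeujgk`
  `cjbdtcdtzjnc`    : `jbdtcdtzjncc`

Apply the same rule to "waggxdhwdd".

In each case the input is transformed by: move the first character to the end.
So "waggxdhwdd" becomes "aggxdhwddw".

aggxdhwddw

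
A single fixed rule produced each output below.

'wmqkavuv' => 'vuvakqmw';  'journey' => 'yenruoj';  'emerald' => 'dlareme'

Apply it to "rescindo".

The transformation: reverse the string.
Applying that to "rescindo" gives "odnicser".

odnicser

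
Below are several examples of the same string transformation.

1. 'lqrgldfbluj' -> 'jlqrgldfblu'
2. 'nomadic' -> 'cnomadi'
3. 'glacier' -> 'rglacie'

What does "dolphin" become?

ndolphi

The pattern: move the last character to the front.
"dolphin" → "ndolphi".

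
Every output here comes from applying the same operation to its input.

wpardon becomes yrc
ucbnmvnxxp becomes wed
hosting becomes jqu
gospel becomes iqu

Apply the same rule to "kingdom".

mkp

In each case the input is transformed by: shift every letter 2 places forward in the alphabet (wrapping around), then keep only the first 3 characters.
Applying both steps to "kingdom": "mkpifqo", then "mkp".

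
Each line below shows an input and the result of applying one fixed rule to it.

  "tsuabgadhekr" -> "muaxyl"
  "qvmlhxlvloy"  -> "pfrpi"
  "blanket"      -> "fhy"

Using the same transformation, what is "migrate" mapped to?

The transformation: keep every other character starting from the second (positions 2nd, 4th, 6th, ...), then shift every letter 6 places backward in the alphabet (wrapping around).
So "migrate" becomes "cln".
(Check on "tsuabgadhekr": → "sagder" → "muaxyl" ✓)

cln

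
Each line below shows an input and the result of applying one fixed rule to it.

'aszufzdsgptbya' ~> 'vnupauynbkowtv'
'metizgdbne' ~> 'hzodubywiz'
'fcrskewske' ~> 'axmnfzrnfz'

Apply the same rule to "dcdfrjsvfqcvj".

Each output is the input with this applied: shift every letter 5 places backward in the alphabet (wrapping around).
For "dcdfrjsvfqcvj" the result is "yxyamenqalxqe".

yxyamenqalxqe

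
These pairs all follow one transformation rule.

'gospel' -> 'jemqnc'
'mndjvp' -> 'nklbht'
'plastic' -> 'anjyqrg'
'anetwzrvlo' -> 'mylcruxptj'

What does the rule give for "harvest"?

rfyptcq

The transformation: move the last character to the front, then shift every letter 2 places backward in the alphabet (wrapping around).
Applying both steps to "harvest": "tharves", then "rfyptcq".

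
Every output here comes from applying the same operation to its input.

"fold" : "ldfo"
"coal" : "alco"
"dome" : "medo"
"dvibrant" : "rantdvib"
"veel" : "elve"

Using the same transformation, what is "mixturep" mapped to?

The pattern: swap the front and back halves of the string.
"mixturep" → "urepmixt".

urepmixt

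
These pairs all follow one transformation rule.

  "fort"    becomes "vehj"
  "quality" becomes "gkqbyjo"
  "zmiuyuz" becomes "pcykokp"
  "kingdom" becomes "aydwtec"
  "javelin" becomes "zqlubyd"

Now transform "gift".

Looking at the pairs, the operation is to shift every letter 10 places backward in the alphabet (wrapping around).
Doing the same to "gift": "wyvj".

wyvj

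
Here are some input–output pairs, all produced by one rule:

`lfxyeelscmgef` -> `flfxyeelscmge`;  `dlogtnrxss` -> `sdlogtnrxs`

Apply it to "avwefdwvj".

In each case the input is transformed by: move the last character to the front.
"avwefdwvj" → "javwefdwv".

javwefdwv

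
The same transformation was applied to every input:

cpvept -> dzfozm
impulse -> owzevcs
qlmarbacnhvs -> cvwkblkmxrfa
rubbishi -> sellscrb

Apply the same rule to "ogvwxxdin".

The pattern: shift every letter 10 places forward in the alphabet (wrapping around), then swap the first and last characters.
Applying both steps to "ogvwxxdin": "yqfghhnsx", then "xqfghhnsy".

xqfghhnsy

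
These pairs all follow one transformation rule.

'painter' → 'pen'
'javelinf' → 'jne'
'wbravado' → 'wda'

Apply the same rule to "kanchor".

Each output is the input with this applied: take characters alternately from the front and the back (1st, last, 2nd, 2nd-last, ...), then keep one character in every 3, starting at position 1 (positions 1st, 4th, 7th, ...).
For "kanchor" the result is "koc".

koc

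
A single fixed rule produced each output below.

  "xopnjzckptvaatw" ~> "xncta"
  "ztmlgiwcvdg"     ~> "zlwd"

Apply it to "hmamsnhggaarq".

Looking at the pairs, the operation is to keep one character in every 3, starting at position 1 (positions 1st, 4th, 7th, ...).
"hmamsnhggaarq" → "hmhaq".

hmhaq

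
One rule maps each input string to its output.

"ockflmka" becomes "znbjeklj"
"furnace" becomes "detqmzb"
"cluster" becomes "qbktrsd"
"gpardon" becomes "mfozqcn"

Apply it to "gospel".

kfnrod

The pattern: move the last character to the front, then shift every letter 1 place backward in the alphabet (wrapping around).
On "gospel": the first step gives "lgospe", and the second then gives "kfnrod".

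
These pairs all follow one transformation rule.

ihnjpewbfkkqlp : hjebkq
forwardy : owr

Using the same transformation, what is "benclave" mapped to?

eca

What's happening: keep every other character starting from the second (positions 2nd, 4th, 6th, ...), then delete the last character.
Applying both steps to "benclave": "ecae", then "eca".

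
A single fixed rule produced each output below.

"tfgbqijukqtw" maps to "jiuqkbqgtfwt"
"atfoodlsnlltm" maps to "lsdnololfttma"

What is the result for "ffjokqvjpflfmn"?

In each case the input is transformed by: take characters alternately from the front and the back (1st, last, 2nd, 2nd-last, ...), then reverse the string.
"ffjokqvjpflfmn" → "fnfmjfolkfqpvj" → "jvpqfklofjmfnf".

jvpqfklofjmfnf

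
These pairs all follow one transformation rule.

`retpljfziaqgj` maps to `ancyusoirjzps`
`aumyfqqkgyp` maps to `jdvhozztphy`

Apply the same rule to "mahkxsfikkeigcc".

vjqtgborttnrpll

The pattern: shift every letter 9 places forward in the alphabet (wrapping around).
Applying that to "mahkxsfikkeigcc" gives "vjqtgborttnrpll".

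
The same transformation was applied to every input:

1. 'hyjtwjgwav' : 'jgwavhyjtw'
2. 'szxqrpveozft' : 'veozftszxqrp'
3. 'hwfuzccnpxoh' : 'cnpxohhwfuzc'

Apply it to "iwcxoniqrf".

What's happening: swap the front and back halves of the string.
Doing the same to "iwcxoniqrf": "niqrfiwcxo".

niqrfiwcxo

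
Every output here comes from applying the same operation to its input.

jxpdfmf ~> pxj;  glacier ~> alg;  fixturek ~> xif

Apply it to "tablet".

bat

Looking at the pairs, the operation is to reverse the string, then keep only the last 3 characters.
On "tablet": the first step gives "telbat", and the second then gives "bat".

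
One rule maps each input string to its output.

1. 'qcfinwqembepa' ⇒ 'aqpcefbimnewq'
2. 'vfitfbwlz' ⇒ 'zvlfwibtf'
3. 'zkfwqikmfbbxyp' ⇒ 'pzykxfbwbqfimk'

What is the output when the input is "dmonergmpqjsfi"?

idfmsojnqeprmg

Rule — reverse the string, then take characters alternately from the front and the back (1st, last, 2nd, 2nd-last, ...).
For "dmonergmpqjsfi", step one produces "ifsjqpmgrenomd"; step two turns that into "idfmsojnqeprmg".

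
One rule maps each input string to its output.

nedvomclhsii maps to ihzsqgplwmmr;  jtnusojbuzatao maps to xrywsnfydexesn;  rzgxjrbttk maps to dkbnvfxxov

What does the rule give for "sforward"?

jsvaevhw

Looking at the pairs, the operation is to shift every letter 4 places forward in the alphabet (wrapping around), then move the first character to the end.
On "sforward": the first step gives "wjsvaevh", and the second then gives "jsvaevhw".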